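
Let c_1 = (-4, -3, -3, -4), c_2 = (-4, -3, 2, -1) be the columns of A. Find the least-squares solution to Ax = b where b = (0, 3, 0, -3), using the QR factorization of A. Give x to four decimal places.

x = (0.2348, -0.3800)

q_1 = c_1/‖c_1‖ = (-4, -3, -3, -4)/7.0711 = (-0.5657, -0.4243, -0.4243, -0.5657).
r_{12} = q_1·c_2 = 3.2527.
u_2 = c_2 − 3.2527·q_1 = (-2.1600, -1.6200, 3.3800, 0.8400).
‖u_2‖ = 4.4068, so q_2 = (-0.4902, -0.3676, 0.7670, 0.1906).
Qᵀb = (0.4243, -1.6747).
Back-substitute: x_2 = -1.6747/4.4068 = -0.3800.
x_1 = (0.4243 − 3.2527·(-0.3800))/7.0711 = 0.2348.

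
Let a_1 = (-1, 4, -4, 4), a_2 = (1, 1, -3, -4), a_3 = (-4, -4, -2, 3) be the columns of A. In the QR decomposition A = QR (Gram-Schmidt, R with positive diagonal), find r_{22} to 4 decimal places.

r_{22} = 5.1942

a_1 = (-1, 4, -4, 4); ‖a_1‖ = 7.0000, so e_1 = (-0.1429, 0.5714, -0.5714, 0.5714).
e_1·a_2 = (-0.1429)·1 + 0.5714·1 + (-0.5714)·(-3) + 0.5714·(-4) = -0.1429.
u_2 = a_2 + 0.1429·e_1 = (0.9796, 1.0816, -3.0816, -3.9184).
r_{22} = ‖u_2‖ = 5.1942.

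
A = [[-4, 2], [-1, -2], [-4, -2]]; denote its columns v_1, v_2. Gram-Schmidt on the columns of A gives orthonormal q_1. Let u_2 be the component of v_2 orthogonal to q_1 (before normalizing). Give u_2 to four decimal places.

v_1 = (-4, -1, -4); ‖v_1‖ = 5.7446, so q_1 = (-0.6963, -0.1741, -0.6963).
q_1·v_2 = (-0.6963)·2 + (-0.1741)·(-2) + (-0.6963)·(-2) = 0.3482.
u_2 = v_2 − 0.3482·q_1 = (2.2424, -1.9394, -1.7576).

u_2 = (2.2424, -1.9394, -1.7576)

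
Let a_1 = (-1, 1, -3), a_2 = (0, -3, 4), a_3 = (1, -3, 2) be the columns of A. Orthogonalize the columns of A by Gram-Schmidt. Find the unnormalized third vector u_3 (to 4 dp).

a_1 = (-1, 1, -3); ‖a_1‖ = 3.3166, so e_1 = (-0.3015, 0.3015, -0.9045).
e_1·a_2 = (-0.3015)·0 + 0.3015·(-3) + (-0.9045)·4 = -4.5227.
u_2 = a_2 + 4.5227·e_1 = (-1.3636, -1.6364, -0.0909).
‖u_2‖ = 2.1320, so e_2 = (-0.6396, -0.7675, -0.0426).
e_1·a_3 = (-0.3015)·1 + 0.3015·(-3) + (-0.9045)·2 = -3.0151; e_2·a_3 = (-0.6396)·1 + (-0.7675)·(-3) + (-0.0426)·2 = 1.5777.
u_3 = a_3 + 3.0151·e_1 − 1.5777·e_2 = (1.1000, -0.8800, -0.6600).

u_3 = (1.1000, -0.8800, -0.6600)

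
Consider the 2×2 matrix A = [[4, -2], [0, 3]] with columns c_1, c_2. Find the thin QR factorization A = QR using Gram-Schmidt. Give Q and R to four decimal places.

Q = [[1.0000, 0.0000], [0.0000, 1.0000]], R = [[4.0000, -2.0000], [0.0000, 3.0000]]

c_1 = (4, 0); ‖c_1‖ = 4.0000, so e_1 = (1.0000, 0.0000).
e_1·c_2 = 1.0000·(-2) + 0.0000·3 = -2.0000.
u_2 = c_2 + 2.0000·e_1 = (0.0000, 3.0000).
‖u_2‖ = 3.0000, so e_2 = (0.0000, 1.0000).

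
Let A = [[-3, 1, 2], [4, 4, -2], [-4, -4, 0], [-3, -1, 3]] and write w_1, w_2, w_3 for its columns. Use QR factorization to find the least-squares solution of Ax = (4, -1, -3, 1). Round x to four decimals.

x = (-0.2825, 0.8033, 0.8077)

w_1 = (-3, 4, -4, -3); ‖w_1‖ = 7.0711, so q_1 = (-0.4243, 0.5657, -0.5657, -0.4243).
q_1·w_2 = (-0.4243)·1 + 0.5657·4 + (-0.5657)·(-4) + (-0.4243)·(-1) = 4.5255.
u_2 = w_2 − 4.5255·q_1 = (2.9200, 1.4400, -1.4400, 0.9200).
‖u_2‖ = 3.6770, so q_2 = (0.7941, 0.3916, -0.3916, 0.2502).
q_1·w_3 = (-0.4243)·2 + 0.5657·(-2) + (-0.5657)·0 + (-0.4243)·3 = -3.2527; q_2·w_3 = 0.7941·2 + 0.3916·(-2) + (-0.3916)·0 + 0.2502·3 = 1.5556.
u_3 = w_3 + 3.2527·q_1 − 1.5556·q_2 = (-0.6154, -0.7692, -1.2308, 1.2308).
‖u_3‖ = 2.0000, so q_3 = (-0.3077, -0.3846, -0.6154, 0.6154).
Qᵀb = (-0.9899, 4.2100, 1.6154).
Back-substitute: x_3 = 1.6154/2.0000 = 0.8077.
x_2 = (4.2100 − 1.5556·0.8077)/3.6770 = 0.8033.
x_1 = (-0.9899 − 4.5255·0.8033 + 3.2527·0.8077)/7.0711 = -0.2825.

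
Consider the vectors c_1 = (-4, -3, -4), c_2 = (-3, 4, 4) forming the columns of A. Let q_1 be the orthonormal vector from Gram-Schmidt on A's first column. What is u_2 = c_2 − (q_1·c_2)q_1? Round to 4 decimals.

u_2 = (-4.5610, 2.8293, 2.4390)

q_1 = c_1/‖c_1‖ = (-4, -3, -4)/6.4031 = (-0.6247, -0.4685, -0.6247).
r_{12} = q_1·c_2 = -2.4988.
u_2 = c_2 + 2.4988·q_1 = (-4.5610, 2.8293, 2.4390).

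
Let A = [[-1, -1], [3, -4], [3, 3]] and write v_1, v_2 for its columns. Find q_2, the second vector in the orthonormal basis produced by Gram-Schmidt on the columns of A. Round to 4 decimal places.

q_2 = (-0.2176, -0.7255, 0.6529)

v_1 = (-1, 3, 3); ‖v_1‖ = 4.3589, so q_1 = (-0.2294, 0.6882, 0.6882).
q_1·v_2 = (-0.2294)·(-1) + 0.6882·(-4) + 0.6882·3 = -0.4588.
u_2 = v_2 + 0.4588·q_1 = (-1.1053, -3.6842, 3.3158).
‖u_2‖ = 5.0783, so q_2 = (-0.2176, -0.7255, 0.6529).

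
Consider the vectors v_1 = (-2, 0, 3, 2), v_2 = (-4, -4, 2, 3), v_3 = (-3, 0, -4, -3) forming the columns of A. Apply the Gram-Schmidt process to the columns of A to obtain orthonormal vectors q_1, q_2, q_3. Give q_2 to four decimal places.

v_1 = (-2, 0, 3, 2); ‖v_1‖ = 4.1231, so q_1 = (-0.4851, 0.0000, 0.7276, 0.4851).
q_1·v_2 = (-0.4851)·(-4) + 0.0000·(-4) + 0.7276·2 + 0.4851·3 = 4.8507.
u_2 = v_2 − 4.8507·q_1 = (-1.6471, -4.0000, -1.5294, 0.6471).
‖u_2‖ = 4.6336, so q_2 = (-0.3555, -0.8633, -0.3301, 0.1396).

q_2 = (-0.3555, -0.8633, -0.3301, 0.1396)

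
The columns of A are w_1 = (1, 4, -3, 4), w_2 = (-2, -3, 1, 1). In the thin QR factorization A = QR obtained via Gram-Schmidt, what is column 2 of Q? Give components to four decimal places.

w_1 = (1, 4, -3, 4); ‖w_1‖ = 6.4807, so e_1 = (0.1543, 0.6172, -0.4629, 0.6172).
e_1·w_2 = 0.1543·(-2) + 0.6172·(-3) + (-0.4629)·1 + 0.6172·1 = -2.0059.
u_2 = w_2 + 2.0059·e_1 = (-1.6905, -1.7619, 0.0714, 2.2381).
‖u_2‖ = 3.3130, so e_2 = (-0.5103, -0.5318, 0.0216, 0.6755).

e_2 = (-0.5103, -0.5318, 0.0216, 0.6755)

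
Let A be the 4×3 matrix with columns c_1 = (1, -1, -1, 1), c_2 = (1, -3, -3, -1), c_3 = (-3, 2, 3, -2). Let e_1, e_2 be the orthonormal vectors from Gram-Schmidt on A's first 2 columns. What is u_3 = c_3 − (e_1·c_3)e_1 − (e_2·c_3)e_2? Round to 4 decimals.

u_3 = (-0.5455, -0.6364, 0.3636, 0.2727)

c_1 = (1, -1, -1, 1); ‖c_1‖ = 2.0000, so e_1 = (0.5000, -0.5000, -0.5000, 0.5000).
e_1·c_2 = 0.5000·1 + (-0.5000)·(-3) + (-0.5000)·(-3) + 0.5000·(-1) = 3.0000.
u_2 = c_2 − 3.0000·e_1 = (-0.5000, -1.5000, -1.5000, -2.5000).
‖u_2‖ = 3.3166, so e_2 = (-0.1508, -0.4523, -0.4523, -0.7538).
e_1·c_3 = 0.5000·(-3) + (-0.5000)·2 + (-0.5000)·3 + 0.5000·(-2) = -5.0000; e_2·c_3 = (-0.1508)·(-3) + (-0.4523)·2 + (-0.4523)·3 + (-0.7538)·(-2) = -0.3015.
u_3 = c_3 + 5.0000·e_1 + 0.3015·e_2 = (-0.5455, -0.6364, 0.3636, 0.2727).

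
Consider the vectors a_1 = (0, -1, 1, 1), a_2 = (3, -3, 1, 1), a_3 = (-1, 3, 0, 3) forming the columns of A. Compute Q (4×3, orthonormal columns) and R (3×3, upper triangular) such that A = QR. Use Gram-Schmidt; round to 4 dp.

Q = [[0.0000, 0.8783, 0.3785], [-0.5774, -0.3904, 0.5678], [0.5774, -0.1952, -0.1481], [0.5774, -0.1952, 0.7159]], R = [[1.7321, 2.8868, 0.0000], [0.0000, 3.4157, -2.6349], [0.0000, 0.0000, 3.4723]]

q_1 = a_1/‖a_1‖ = (0, -1, 1, 1)/1.7321 = (0.0000, -0.5774, 0.5774, 0.5774).
r_{12} = q_1·a_2 = 2.8868.
u_2 = a_2 − 2.8868·q_1 = (3.0000, -1.3333, -0.6667, -0.6667).
‖u_2‖ = 3.4157, so q_2 = (0.8783, -0.3904, -0.1952, -0.1952).
r_{13} = q_1·a_3 = 0.0000; r_{23} = q_2·a_3 = -2.6349.
u_3 = a_3 + 0.0000·q_1 + 2.6349·q_2 = (1.3143, 1.9714, -0.5143, 2.4857).
‖u_3‖ = 3.4723, so q_3 = (0.3785, 0.5678, -0.1481, 0.7159).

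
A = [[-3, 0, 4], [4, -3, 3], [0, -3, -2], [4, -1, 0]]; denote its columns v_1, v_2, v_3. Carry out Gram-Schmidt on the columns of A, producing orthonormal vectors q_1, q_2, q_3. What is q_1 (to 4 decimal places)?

q_1 = v_1/‖v_1‖ = (-3, 4, 0, 4)/6.4031 = (-0.4685, 0.6247, 0.0000, 0.6247).

q_1 = (-0.4685, 0.6247, 0.0000, 0.6247)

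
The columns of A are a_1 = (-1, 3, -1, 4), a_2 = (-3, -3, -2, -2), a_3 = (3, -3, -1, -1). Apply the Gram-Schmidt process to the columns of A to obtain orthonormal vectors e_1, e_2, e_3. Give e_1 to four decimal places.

e_1 = (-0.1925, 0.5774, -0.1925, 0.7698)

a_1 = (-1, 3, -1, 4); ‖a_1‖ = 5.1962, so e_1 = (-0.1925, 0.5774, -0.1925, 0.7698).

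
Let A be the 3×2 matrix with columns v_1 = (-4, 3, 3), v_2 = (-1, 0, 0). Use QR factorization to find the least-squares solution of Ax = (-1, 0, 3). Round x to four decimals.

v_1 = (-4, 3, 3); ‖v_1‖ = 5.8310, so e_1 = (-0.6860, 0.5145, 0.5145).
e_1·v_2 = (-0.6860)·(-1) + 0.5145·0 + 0.5145·0 = 0.6860.
u_2 = v_2 − 0.6860·e_1 = (-0.5294, -0.3529, -0.3529).
‖u_2‖ = 0.7276, so e_2 = (-0.7276, -0.4851, -0.4851).
Qᵀb = (2.2295, -0.7276).
Back-substitute: x_2 = -0.7276/0.7276 = -1.0000.
x_1 = (2.2295 − 0.6860·(-1.0000))/5.8310 = 0.5000.

x = (0.5000, -1.0000)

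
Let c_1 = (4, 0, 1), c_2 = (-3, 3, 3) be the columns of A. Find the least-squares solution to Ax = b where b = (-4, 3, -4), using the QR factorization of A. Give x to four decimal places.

x = (-1.2143, -0.0714)

e_1 = c_1/‖c_1‖ = (4, 0, 1)/4.1231 = (0.9701, 0.0000, 0.2425).
r_{12} = e_1·c_2 = -2.1828.
u_2 = c_2 + 2.1828·e_1 = (-0.8824, 3.0000, 3.5294).
‖u_2‖ = 4.7154, so e_2 = (-0.1871, 0.6362, 0.7485).
Qᵀb = (-4.8507, -0.3368).
Back-substitute: x_2 = -0.3368/4.7154 = -0.0714.
x_1 = (-4.8507 + 2.1828·(-0.0714))/4.1231 = -1.2143.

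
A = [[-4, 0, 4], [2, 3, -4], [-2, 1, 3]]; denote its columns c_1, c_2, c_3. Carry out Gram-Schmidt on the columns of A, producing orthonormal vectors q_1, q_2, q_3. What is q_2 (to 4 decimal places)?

q_2 = (0.2182, 0.8729, 0.4364)

q_1 = c_1/‖c_1‖ = (-4, 2, -2)/4.8990 = (-0.8165, 0.4082, -0.4082).
r_{12} = q_1·c_2 = 0.8165.
u_2 = c_2 − 0.8165·q_1 = (0.6667, 2.6667, 1.3333).
‖u_2‖ = 3.0551, so q_2 = (0.2182, 0.8729, 0.4364).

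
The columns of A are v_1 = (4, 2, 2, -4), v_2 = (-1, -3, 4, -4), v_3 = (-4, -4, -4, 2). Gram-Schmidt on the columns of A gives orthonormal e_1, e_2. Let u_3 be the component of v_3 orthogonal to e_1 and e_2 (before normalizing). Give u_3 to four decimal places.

u_3 = (0.3881, -1.4016, -2.5337, -1.5795)

v_1 = (4, 2, 2, -4); ‖v_1‖ = 6.3246, so e_1 = (0.6325, 0.3162, 0.3162, -0.6325).
e_1·v_2 = 0.6325·(-1) + 0.3162·(-3) + 0.3162·4 + (-0.6325)·(-4) = 2.2136.
u_2 = v_2 − 2.2136·e_1 = (-2.4000, -3.7000, 3.3000, -2.6000).
‖u_2‖ = 6.0910, so e_2 = (-0.3940, -0.6075, 0.5418, -0.4269).
e_1·v_3 = 0.6325·(-4) + 0.3162·(-4) + 0.3162·(-4) + (-0.6325)·2 = -6.3246; e_2·v_3 = (-0.3940)·(-4) + (-0.6075)·(-4) + 0.5418·(-4) + (-0.4269)·2 = 0.9851.
u_3 = v_3 + 6.3246·e_1 − 0.9851·e_2 = (0.3881, -1.4016, -2.5337, -1.5795).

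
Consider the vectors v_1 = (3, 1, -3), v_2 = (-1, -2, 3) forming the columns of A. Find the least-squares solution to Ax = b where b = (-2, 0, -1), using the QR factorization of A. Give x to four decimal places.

e_1 = v_1/‖v_1‖ = (3, 1, -3)/4.3589 = (0.6882, 0.2294, -0.6882).
r_{12} = e_1·v_2 = -3.2118.
u_2 = v_2 + 3.2118·e_1 = (1.2105, -1.2632, 0.7895).
‖u_2‖ = 1.9194, so e_2 = (0.6307, -0.6581, 0.4113).
Qᵀb = (-0.6882, -1.6726).
Back-substitute: x_2 = -1.6726/1.9194 = -0.8714.
x_1 = (-0.6882 + 3.2118·(-0.8714))/4.3589 = -0.8000.

x = (-0.8000, -0.8714)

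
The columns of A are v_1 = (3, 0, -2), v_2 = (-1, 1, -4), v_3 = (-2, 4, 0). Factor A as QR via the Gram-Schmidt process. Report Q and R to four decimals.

Q = [[0.8321, -0.5372, 0.1383], [0.0000, 0.2494, 0.9684], [-0.5547, -0.8058, 0.2075]], R = [[3.6056, 1.3868, -1.6641], [0.0000, 4.0096, 2.0719], [0.0000, 0.0000, 3.5969]]

v_1 = (3, 0, -2); ‖v_1‖ = 3.6056, so q_1 = (0.8321, 0.0000, -0.5547).
q_1·v_2 = 0.8321·(-1) + 0.0000·1 + (-0.5547)·(-4) = 1.3868.
u_2 = v_2 − 1.3868·q_1 = (-2.1538, 1.0000, -3.2308).
‖u_2‖ = 4.0096, so q_2 = (-0.5372, 0.2494, -0.8058).
q_1·v_3 = 0.8321·(-2) + 0.0000·4 + (-0.5547)·0 = -1.6641; q_2·v_3 = (-0.5372)·(-2) + 0.2494·4 + (-0.8058)·0 = 2.0719.
u_3 = v_3 + 1.6641·q_1 − 2.0719·q_2 = (0.4976, 3.4833, 0.7464).
‖u_3‖ = 3.5969, so q_3 = (0.1383, 0.9684, 0.2075).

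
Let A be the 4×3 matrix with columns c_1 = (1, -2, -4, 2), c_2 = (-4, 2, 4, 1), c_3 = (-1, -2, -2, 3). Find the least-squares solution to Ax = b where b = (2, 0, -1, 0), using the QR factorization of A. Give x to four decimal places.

x = (0.3167, -0.1833, -0.3500)

c_1 = (1, -2, -4, 2); ‖c_1‖ = 5.0000, so e_1 = (0.2000, -0.4000, -0.8000, 0.4000).
e_1·c_2 = 0.2000·(-4) + (-0.4000)·2 + (-0.8000)·4 + 0.4000·1 = -4.4000.
u_2 = c_2 + 4.4000·e_1 = (-3.1200, 0.2400, 0.4800, 2.7600).
‖u_2‖ = 4.2000, so e_2 = (-0.7429, 0.0571, 0.1143, 0.6571).
e_1·c_3 = 0.2000·(-1) + (-0.4000)·(-2) + (-0.8000)·(-2) + 0.4000·3 = 3.4000; e_2·c_3 = (-0.7429)·(-1) + 0.0571·(-2) + 0.1143·(-2) + 0.6571·3 = 2.3714.
u_3 = c_3 − 3.4000·e_1 − 2.3714·e_2 = (0.0816, -0.7755, 0.4490, 0.0816).
‖u_3‖ = 0.9035, so e_3 = (0.0904, -0.8583, 0.4969, 0.0904).
Qᵀb = (1.2000, -1.6000, -0.3162).
Back-substitute: x_3 = -0.3162/0.9035 = -0.3500.
x_2 = (-1.6000 − 2.3714·(-0.3500))/4.2000 = -0.1833.
x_1 = (1.2000 + 4.4000·(-0.1833) − 3.4000·(-0.3500))/5.0000 = 0.3167.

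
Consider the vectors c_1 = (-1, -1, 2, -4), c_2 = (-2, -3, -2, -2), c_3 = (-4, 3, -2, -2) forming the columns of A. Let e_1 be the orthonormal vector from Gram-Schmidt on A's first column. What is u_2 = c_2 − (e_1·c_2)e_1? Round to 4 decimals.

u_2 = (-1.5909, -2.5909, -2.8182, -0.3636)

c_1 = (-1, -1, 2, -4); ‖c_1‖ = 4.6904, so e_1 = (-0.2132, -0.2132, 0.4264, -0.8528).
e_1·c_2 = (-0.2132)·(-2) + (-0.2132)·(-3) + 0.4264·(-2) + (-0.8528)·(-2) = 1.9188.
u_2 = c_2 − 1.9188·e_1 = (-1.5909, -2.5909, -2.8182, -0.3636).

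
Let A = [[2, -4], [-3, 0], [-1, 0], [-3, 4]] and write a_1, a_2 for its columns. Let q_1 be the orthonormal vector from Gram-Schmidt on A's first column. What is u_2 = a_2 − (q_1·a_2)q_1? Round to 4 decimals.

u_2 = (-2.2609, -2.6087, -0.8696, 1.3913)

a_1 = (2, -3, -1, -3); ‖a_1‖ = 4.7958, so q_1 = (0.4170, -0.6255, -0.2085, -0.6255).
q_1·a_2 = 0.4170·(-4) + (-0.6255)·0 + (-0.2085)·0 + (-0.6255)·4 = -4.1703.
u_2 = a_2 + 4.1703·q_1 = (-2.2609, -2.6087, -0.8696, 1.3913).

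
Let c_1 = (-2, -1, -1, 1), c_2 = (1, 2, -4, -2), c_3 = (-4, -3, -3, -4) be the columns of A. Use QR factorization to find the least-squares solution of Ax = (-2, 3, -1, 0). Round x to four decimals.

x = (0.6788, 0.4485, -0.1855)

c_1 = (-2, -1, -1, 1); ‖c_1‖ = 2.6458, so e_1 = (-0.7559, -0.3780, -0.3780, 0.3780).
e_1·c_2 = (-0.7559)·1 + (-0.3780)·2 + (-0.3780)·(-4) + 0.3780·(-2) = -0.7559.
u_2 = c_2 + 0.7559·e_1 = (0.4286, 1.7143, -4.2857, -1.7143).
‖u_2‖ = 4.9425, so e_2 = (0.0867, 0.3468, -0.8671, -0.3468).
e_1·c_3 = (-0.7559)·(-4) + (-0.3780)·(-3) + (-0.3780)·(-3) + 0.3780·(-4) = 3.7796; e_2·c_3 = 0.0867·(-4) + 0.3468·(-3) + (-0.8671)·(-3) + (-0.3468)·(-4) = 2.6013.
u_3 = c_3 − 3.7796·e_1 − 2.6013·e_2 = (-1.3684, -2.4737, 0.6842, -4.5263).
‖u_3‖ = 5.3803, so e_3 = (-0.2543, -0.4598, 0.1272, -0.8413).
Qᵀb = (0.7559, 1.7342, -0.9978).
Back-substitute: x_3 = -0.9978/5.3803 = -0.1855.
x_2 = (1.7342 − 2.6013·(-0.1855))/4.9425 = 0.4485.
x_1 = (0.7559 + 0.7559·0.4485 − 3.7796·(-0.1855))/2.6458 = 0.6788.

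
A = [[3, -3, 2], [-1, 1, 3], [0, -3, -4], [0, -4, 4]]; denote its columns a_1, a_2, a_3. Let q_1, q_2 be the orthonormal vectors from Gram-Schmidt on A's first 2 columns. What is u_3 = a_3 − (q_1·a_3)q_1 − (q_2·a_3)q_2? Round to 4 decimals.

u_3 = (1.1000, 3.3000, -4.4800, 3.3600)

q_1 = a_1/‖a_1‖ = (3, -1, 0, 0)/3.1623 = (0.9487, -0.3162, 0.0000, 0.0000).
r_{12} = q_1·a_2 = -3.1623.
u_2 = a_2 + 3.1623·q_1 = (0.0000, 0.0000, -3.0000, -4.0000).
‖u_2‖ = 5.0000, so q_2 = (0.0000, 0.0000, -0.6000, -0.8000).
r_{13} = q_1·a_3 = 0.9487; r_{23} = q_2·a_3 = -0.8000.
u_3 = a_3 − 0.9487·q_1 + 0.8000·q_2 = (1.1000, 3.3000, -4.4800, 3.3600).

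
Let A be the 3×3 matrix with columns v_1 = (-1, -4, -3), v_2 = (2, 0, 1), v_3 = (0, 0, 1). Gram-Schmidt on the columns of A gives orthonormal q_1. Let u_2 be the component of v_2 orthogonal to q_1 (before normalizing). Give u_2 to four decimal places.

u_2 = (1.8077, -0.7692, 0.4231)

v_1 = (-1, -4, -3); ‖v_1‖ = 5.0990, so q_1 = (-0.1961, -0.7845, -0.5883).
q_1·v_2 = (-0.1961)·2 + (-0.7845)·0 + (-0.5883)·1 = -0.9806.
u_2 = v_2 + 0.9806·q_1 = (1.8077, -0.7692, 0.4231).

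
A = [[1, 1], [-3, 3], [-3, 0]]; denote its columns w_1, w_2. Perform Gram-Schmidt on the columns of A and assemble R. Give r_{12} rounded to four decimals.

w_1 = (1, -3, -3); ‖w_1‖ = 4.3589, so e_1 = (0.2294, -0.6882, -0.6882).
r_{12} = e_1·w_2 = -1.8353.

r_{12} = -1.8353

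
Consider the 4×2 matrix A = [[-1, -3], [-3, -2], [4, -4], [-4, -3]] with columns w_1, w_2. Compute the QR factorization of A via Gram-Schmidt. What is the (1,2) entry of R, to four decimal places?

w_1 = (-1, -3, 4, -4); ‖w_1‖ = 6.4807, so e_1 = (-0.1543, -0.4629, 0.6172, -0.6172).
r_{12} = e_1·w_2 = 0.7715.

r_{12} = 0.7715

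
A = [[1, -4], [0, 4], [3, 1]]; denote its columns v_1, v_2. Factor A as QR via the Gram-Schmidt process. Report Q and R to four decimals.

v_1 = (1, 0, 3); ‖v_1‖ = 3.1623, so e_1 = (0.3162, 0.0000, 0.9487).
e_1·v_2 = 0.3162·(-4) + 0.0000·4 + 0.9487·1 = -0.3162.
u_2 = v_2 + 0.3162·e_1 = (-3.9000, 4.0000, 1.3000).
‖u_2‖ = 5.7359, so e_2 = (-0.6799, 0.6974, 0.2266).

Q = [[0.3162, -0.6799], [0.0000, 0.6974], [0.9487, 0.2266]], R = [[3.1623, -0.3162], [0.0000, 5.7359]]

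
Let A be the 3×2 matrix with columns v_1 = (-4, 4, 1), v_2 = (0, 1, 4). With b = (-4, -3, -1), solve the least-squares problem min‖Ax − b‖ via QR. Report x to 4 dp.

x = (0.2153, -0.5131)

v_1 = (-4, 4, 1); ‖v_1‖ = 5.7446, so e_1 = (-0.6963, 0.6963, 0.1741).
e_1·v_2 = (-0.6963)·0 + 0.6963·1 + 0.1741·4 = 1.3926.
u_2 = v_2 − 1.3926·e_1 = (0.9697, 0.0303, 3.7576).
‖u_2‖ = 3.8808, so e_2 = (0.2499, 0.0078, 0.9682).
Qᵀb = (0.5222, -1.9912).
Back-substitute: x_2 = -1.9912/3.8808 = -0.5131.
x_1 = (0.5222 − 1.3926·(-0.5131))/5.7446 = 0.2153.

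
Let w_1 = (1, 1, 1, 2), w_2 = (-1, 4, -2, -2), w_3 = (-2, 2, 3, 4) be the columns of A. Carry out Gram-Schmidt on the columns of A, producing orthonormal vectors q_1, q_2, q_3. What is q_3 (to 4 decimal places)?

q_3 = (-0.8972, 0.0745, 0.3726, 0.2251)

q_1 = w_1/‖w_1‖ = (1, 1, 1, 2)/2.6458 = (0.3780, 0.3780, 0.3780, 0.7559).
r_{12} = q_1·w_2 = -1.1339.
u_2 = w_2 + 1.1339·q_1 = (-0.5714, 4.4286, -1.5714, -1.1429).
‖u_2‖ = 4.8697, so q_2 = (-0.1173, 0.9094, -0.3227, -0.2347).
r_{13} = q_1·w_3 = 4.1576; r_{23} = q_2·w_3 = 0.1467.
u_3 = w_3 − 4.1576·q_1 − 0.1467·q_2 = (-3.5542, 0.2952, 1.4759, 0.8916).
‖u_3‖ = 3.9614, so q_3 = (-0.8972, 0.0745, 0.3726, 0.2251).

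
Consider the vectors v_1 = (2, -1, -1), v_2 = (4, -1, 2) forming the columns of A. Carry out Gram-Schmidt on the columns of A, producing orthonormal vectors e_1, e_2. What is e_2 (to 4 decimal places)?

e_2 = (0.4652, 0.0465, 0.8840)

v_1 = (2, -1, -1); ‖v_1‖ = 2.4495, so e_1 = (0.8165, -0.4082, -0.4082).
e_1·v_2 = 0.8165·4 + (-0.4082)·(-1) + (-0.4082)·2 = 2.8577.
u_2 = v_2 − 2.8577·e_1 = (1.6667, 0.1667, 3.1667).
‖u_2‖ = 3.5824, so e_2 = (0.4652, 0.0465, 0.8840).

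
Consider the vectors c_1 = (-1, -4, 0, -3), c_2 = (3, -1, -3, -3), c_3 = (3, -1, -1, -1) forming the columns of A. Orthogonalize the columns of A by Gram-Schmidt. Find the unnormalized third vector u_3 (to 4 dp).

c_1 = (-1, -4, 0, -3); ‖c_1‖ = 5.0990, so e_1 = (-0.1961, -0.7845, 0.0000, -0.5883).
e_1·c_2 = (-0.1961)·3 + (-0.7845)·(-1) + 0.0000·(-3) + (-0.5883)·(-3) = 1.9612.
u_2 = c_2 − 1.9612·e_1 = (3.3846, 0.5385, -3.0000, -1.8462).
‖u_2‖ = 4.9147, so e_2 = (0.6887, 0.1096, -0.6104, -0.3756).
e_1·c_3 = (-0.1961)·3 + (-0.7845)·(-1) + 0.0000·(-1) + (-0.5883)·(-1) = 0.7845; e_2·c_3 = 0.6887·3 + 0.1096·(-1) + (-0.6104)·(-1) + (-0.3756)·(-1) = 2.9425.
u_3 = c_3 − 0.7845·e_1 − 2.9425·e_2 = (1.1274, -0.7070, 0.7962, 0.5669).

u_3 = (1.1274, -0.7070, 0.7962, 0.5669)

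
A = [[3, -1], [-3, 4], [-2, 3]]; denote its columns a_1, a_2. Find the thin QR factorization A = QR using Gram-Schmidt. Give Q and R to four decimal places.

Q = [[0.6396, 0.7637], [-0.6396, 0.4657], [-0.4264, 0.4471]], R = [[4.6904, -4.4772], [0.0000, 2.4402]]

a_1 = (3, -3, -2); ‖a_1‖ = 4.6904, so q_1 = (0.6396, -0.6396, -0.4264).
q_1·a_2 = 0.6396·(-1) + (-0.6396)·4 + (-0.4264)·3 = -4.4772.
u_2 = a_2 + 4.4772·q_1 = (1.8636, 1.1364, 1.0909).
‖u_2‖ = 2.4402, so q_2 = (0.7637, 0.4657, 0.4471).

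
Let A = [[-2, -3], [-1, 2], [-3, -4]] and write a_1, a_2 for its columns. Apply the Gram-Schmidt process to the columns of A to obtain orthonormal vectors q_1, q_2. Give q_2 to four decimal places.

q_2 = (-0.2182, 0.9602, -0.1746)

a_1 = (-2, -1, -3); ‖a_1‖ = 3.7417, so q_1 = (-0.5345, -0.2673, -0.8018).
q_1·a_2 = (-0.5345)·(-3) + (-0.2673)·2 + (-0.8018)·(-4) = 4.2762.
u_2 = a_2 − 4.2762·q_1 = (-0.7143, 3.1429, -0.5714).
‖u_2‖ = 3.2733, so q_2 = (-0.2182, 0.9602, -0.1746).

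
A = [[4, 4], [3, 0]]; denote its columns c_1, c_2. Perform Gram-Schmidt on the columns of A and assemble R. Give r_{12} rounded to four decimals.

r_{12} = 3.2000

c_1 = (4, 3); ‖c_1‖ = 5.0000, so e_1 = (0.8000, 0.6000).
r_{12} = e_1·c_2 = 3.2000.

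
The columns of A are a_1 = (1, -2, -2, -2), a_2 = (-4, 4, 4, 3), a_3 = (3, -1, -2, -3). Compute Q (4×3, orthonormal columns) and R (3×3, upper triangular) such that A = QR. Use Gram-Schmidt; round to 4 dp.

Q = [[0.2774, -0.8944, 0.3275], [-0.5547, 0.0000, 0.6628], [-0.5547, 0.0000, 0.1560], [-0.5547, -0.4472, -0.6550]], R = [[3.6056, -7.2111, 4.1603], [0.0000, 2.2361, -1.3416], [0.0000, 0.0000, 1.9729]]

e_1 = a_1/‖a_1‖ = (1, -2, -2, -2)/3.6056 = (0.2774, -0.5547, -0.5547, -0.5547).
r_{12} = e_1·a_2 = -7.2111.
u_2 = a_2 + 7.2111·e_1 = (-2.0000, 0.0000, 0.0000, -1.0000).
‖u_2‖ = 2.2361, so e_2 = (-0.8944, 0.0000, 0.0000, -0.4472).
r_{13} = e_1·a_3 = 4.1603; r_{23} = e_2·a_3 = -1.3416.
u_3 = a_3 − 4.1603·e_1 + 1.3416·e_2 = (0.6462, 1.3077, 0.3077, -1.2923).
‖u_3‖ = 1.9729, so e_3 = (0.3275, 0.6628, 0.1560, -0.6550).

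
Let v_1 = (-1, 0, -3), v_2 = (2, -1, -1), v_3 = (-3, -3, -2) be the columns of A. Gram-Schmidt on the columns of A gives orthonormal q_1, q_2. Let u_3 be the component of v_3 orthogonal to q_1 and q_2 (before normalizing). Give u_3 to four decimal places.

q_1 = v_1/‖v_1‖ = (-1, 0, -3)/3.1623 = (-0.3162, 0.0000, -0.9487).
r_{12} = q_1·v_2 = 0.3162.
u_2 = v_2 − 0.3162·q_1 = (2.1000, -1.0000, -0.7000).
‖u_2‖ = 2.4290, so q_2 = (0.8646, -0.4117, -0.2882).
r_{13} = q_1·v_3 = 2.8460; r_{23} = q_2·v_3 = -0.7822.
u_3 = v_3 − 2.8460·q_1 + 0.7822·q_2 = (-1.4237, -3.3220, 0.4746).

u_3 = (-1.4237, -3.3220, 0.4746)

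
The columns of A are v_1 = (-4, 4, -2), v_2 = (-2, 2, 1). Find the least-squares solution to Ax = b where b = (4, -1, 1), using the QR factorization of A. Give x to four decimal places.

v_1 = (-4, 4, -2); ‖v_1‖ = 6.0000, so q_1 = (-0.6667, 0.6667, -0.3333).
q_1·v_2 = (-0.6667)·(-2) + 0.6667·2 + (-0.3333)·1 = 2.3333.
u_2 = v_2 − 2.3333·q_1 = (-0.4444, 0.4444, 1.7778).
‖u_2‖ = 1.8856, so q_2 = (-0.2357, 0.2357, 0.9428).
Qᵀb = (-3.6667, -0.2357).
Back-substitute: x_2 = -0.2357/1.8856 = -0.1250.
x_1 = (-3.6667 − 2.3333·(-0.1250))/6.0000 = -0.5625.

x = (-0.5625, -0.1250)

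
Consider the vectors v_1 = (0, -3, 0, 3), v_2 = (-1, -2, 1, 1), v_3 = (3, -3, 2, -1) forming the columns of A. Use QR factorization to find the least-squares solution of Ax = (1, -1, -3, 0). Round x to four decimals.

v_1 = (0, -3, 0, 3); ‖v_1‖ = 4.2426, so e_1 = (0.0000, -0.7071, 0.0000, 0.7071).
e_1·v_2 = 0.0000·(-1) + (-0.7071)·(-2) + 0.0000·1 + 0.7071·1 = 2.1213.
u_2 = v_2 − 2.1213·e_1 = (-1.0000, -0.5000, 1.0000, -0.5000).
‖u_2‖ = 1.5811, so e_2 = (-0.6325, -0.3162, 0.6325, -0.3162).
e_1·v_3 = 0.0000·3 + (-0.7071)·(-3) + 0.0000·2 + 0.7071·(-1) = 1.4142; e_2·v_3 = (-0.6325)·3 + (-0.3162)·(-3) + 0.6325·2 + (-0.3162)·(-1) = 0.6325.
u_3 = v_3 − 1.4142·e_1 − 0.6325·e_2 = (3.4000, -1.8000, 1.6000, -1.8000).
‖u_3‖ = 4.5387, so e_3 = (0.7491, -0.3966, 0.3525, -0.3966).
Qᵀb = (0.7071, -2.2136, 0.0881).
Back-substitute: x_3 = 0.0881/4.5387 = 0.0194.
x_2 = (-2.2136 − 0.6325·0.0194)/1.5811 = -1.4078.
x_1 = (0.7071 − 2.1213·(-1.4078) − 1.4142·0.0194)/4.2426 = 0.8641.

x = (0.8641, -1.4078, 0.0194)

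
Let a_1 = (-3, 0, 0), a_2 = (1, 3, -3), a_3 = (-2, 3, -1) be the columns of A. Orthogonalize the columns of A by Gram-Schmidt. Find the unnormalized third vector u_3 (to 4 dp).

a_1 = (-3, 0, 0); ‖a_1‖ = 3.0000, so q_1 = (-1.0000, 0.0000, 0.0000).
q_1·a_2 = (-1.0000)·1 + 0.0000·3 + 0.0000·(-3) = -1.0000.
u_2 = a_2 + 1.0000·q_1 = (0.0000, 3.0000, -3.0000).
‖u_2‖ = 4.2426, so q_2 = (0.0000, 0.7071, -0.7071).
q_1·a_3 = (-1.0000)·(-2) + 0.0000·3 + 0.0000·(-1) = 2.0000; q_2·a_3 = 0.0000·(-2) + 0.7071·3 + (-0.7071)·(-1) = 2.8284.
u_3 = a_3 − 2.0000·q_1 − 2.8284·q_2 = (0.0000, 1.0000, 1.0000).

u_3 = (0.0000, 1.0000, 1.0000)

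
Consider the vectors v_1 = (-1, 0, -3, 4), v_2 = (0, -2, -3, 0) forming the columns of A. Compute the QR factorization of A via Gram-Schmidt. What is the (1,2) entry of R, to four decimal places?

v_1 = (-1, 0, -3, 4); ‖v_1‖ = 5.0990, so e_1 = (-0.1961, 0.0000, -0.5883, 0.7845).
r_{12} = e_1·v_2 = 1.7650.

r_{12} = 1.7650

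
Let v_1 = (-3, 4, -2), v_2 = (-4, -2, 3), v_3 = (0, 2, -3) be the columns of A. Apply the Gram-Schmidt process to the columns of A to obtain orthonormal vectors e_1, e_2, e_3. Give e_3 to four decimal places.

e_3 = (-0.2765, -0.5876, -0.7604)

v_1 = (-3, 4, -2); ‖v_1‖ = 5.3852, so e_1 = (-0.5571, 0.7428, -0.3714).
e_1·v_2 = (-0.5571)·(-4) + 0.7428·(-2) + (-0.3714)·3 = -0.3714.
u_2 = v_2 + 0.3714·e_1 = (-4.2069, -1.7241, 2.8621).
‖u_2‖ = 5.3723, so e_2 = (-0.7831, -0.3209, 0.5327).
e_1·v_3 = (-0.5571)·0 + 0.7428·2 + (-0.3714)·(-3) = 2.5997; e_2·v_3 = (-0.7831)·0 + (-0.3209)·2 + 0.5327·(-3) = -2.2401.
u_3 = v_3 − 2.5997·e_1 + 2.2401·e_2 = (-0.3059, -0.6499, -0.8411).
‖u_3‖ = 1.1061, so e_3 = (-0.2765, -0.5876, -0.7604).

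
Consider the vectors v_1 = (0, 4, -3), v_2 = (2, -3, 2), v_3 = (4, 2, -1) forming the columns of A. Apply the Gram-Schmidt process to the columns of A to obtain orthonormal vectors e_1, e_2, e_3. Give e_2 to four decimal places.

e_2 = (0.9950, -0.0597, -0.0796)

v_1 = (0, 4, -3); ‖v_1‖ = 5.0000, so e_1 = (0.0000, 0.8000, -0.6000).
e_1·v_2 = 0.0000·2 + 0.8000·(-3) + (-0.6000)·2 = -3.6000.
u_2 = v_2 + 3.6000·e_1 = (2.0000, -0.1200, -0.1600).
‖u_2‖ = 2.0100, so e_2 = (0.9950, -0.0597, -0.0796).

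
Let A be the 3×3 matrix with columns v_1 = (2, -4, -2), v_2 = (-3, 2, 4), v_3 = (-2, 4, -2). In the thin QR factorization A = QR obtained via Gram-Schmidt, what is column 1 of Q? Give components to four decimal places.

e_1 = (0.4082, -0.8165, -0.4082)

e_1 = v_1/‖v_1‖ = (2, -4, -2)/4.8990 = (0.4082, -0.8165, -0.4082).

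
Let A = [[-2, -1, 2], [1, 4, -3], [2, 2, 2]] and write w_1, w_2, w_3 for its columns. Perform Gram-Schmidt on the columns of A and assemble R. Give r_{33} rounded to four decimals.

r_{33} = 3.3920

q_1 = w_1/‖w_1‖ = (-2, 1, 2)/3.0000 = (-0.6667, 0.3333, 0.6667).
r_{12} = q_1·w_2 = 3.3333.
u_2 = w_2 − 3.3333·q_1 = (1.2222, 2.8889, -0.2222).
‖u_2‖ = 3.1447, so q_2 = (0.3887, 0.9187, -0.0707).
r_{13} = q_1·w_3 = -1.0000; r_{23} = q_2·w_3 = -2.1200.
u_3 = w_3 + 1.0000·q_1 + 2.1200·q_2 = (2.1573, -0.7191, 2.5169).
r_{33} = ‖u_3‖ = 3.3920.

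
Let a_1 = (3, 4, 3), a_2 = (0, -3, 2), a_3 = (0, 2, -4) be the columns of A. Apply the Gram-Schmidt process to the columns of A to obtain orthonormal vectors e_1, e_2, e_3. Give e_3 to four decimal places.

e_3 = (0.8437, -0.2978, -0.4467)

a_1 = (3, 4, 3); ‖a_1‖ = 5.8310, so e_1 = (0.5145, 0.6860, 0.5145).
e_1·a_2 = 0.5145·0 + 0.6860·(-3) + 0.5145·2 = -1.0290.
u_2 = a_2 + 1.0290·e_1 = (0.5294, -2.2941, 2.5294).
‖u_2‖ = 3.4556, so e_2 = (0.1532, -0.6639, 0.7320).
e_1·a_3 = 0.5145·0 + 0.6860·2 + 0.5145·(-4) = -0.6860; e_2·a_3 = 0.1532·0 + (-0.6639)·2 + 0.7320·(-4) = -4.2557.
u_3 = a_3 + 0.6860·e_1 + 4.2557·e_2 = (1.0049, -0.3547, -0.5320).
‖u_3‖ = 1.1911, so e_3 = (0.8437, -0.2978, -0.4467).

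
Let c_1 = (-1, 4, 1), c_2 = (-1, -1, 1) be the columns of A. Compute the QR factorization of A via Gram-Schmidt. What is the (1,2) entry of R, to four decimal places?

e_1 = c_1/‖c_1‖ = (-1, 4, 1)/4.2426 = (-0.2357, 0.9428, 0.2357).
r_{12} = e_1·c_2 = -0.4714.

r_{12} = -0.4714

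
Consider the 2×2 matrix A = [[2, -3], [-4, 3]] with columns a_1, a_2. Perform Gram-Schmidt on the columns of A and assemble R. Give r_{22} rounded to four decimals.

r_{22} = 1.3416

a_1 = (2, -4); ‖a_1‖ = 4.4721, so q_1 = (0.4472, -0.8944).
q_1·a_2 = 0.4472·(-3) + (-0.8944)·3 = -4.0249.
u_2 = a_2 + 4.0249·q_1 = (-1.2000, -0.6000).
r_{22} = ‖u_2‖ = 1.3416.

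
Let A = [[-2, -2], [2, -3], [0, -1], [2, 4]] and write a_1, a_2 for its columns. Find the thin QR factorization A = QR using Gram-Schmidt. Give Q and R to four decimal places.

q_1 = a_1/‖a_1‖ = (-2, 2, 0, 2)/3.4641 = (-0.5774, 0.5774, 0.0000, 0.5774).
r_{12} = q_1·a_2 = 1.7321.
u_2 = a_2 − 1.7321·q_1 = (-1.0000, -4.0000, -1.0000, 3.0000).
‖u_2‖ = 5.1962, so q_2 = (-0.1925, -0.7698, -0.1925, 0.5774).

Q = [[-0.5774, -0.1925], [0.5774, -0.7698], [0.0000, -0.1925], [0.5774, 0.5774]], R = [[3.4641, 1.7321], [0.0000, 5.1962]]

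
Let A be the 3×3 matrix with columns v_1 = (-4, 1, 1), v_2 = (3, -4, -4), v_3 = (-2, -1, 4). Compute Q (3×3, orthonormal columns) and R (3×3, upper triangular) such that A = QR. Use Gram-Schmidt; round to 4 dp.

v_1 = (-4, 1, 1); ‖v_1‖ = 4.2426, so e_1 = (-0.9428, 0.2357, 0.2357).
e_1·v_2 = (-0.9428)·3 + 0.2357·(-4) + 0.2357·(-4) = -4.7140.
u_2 = v_2 + 4.7140·e_1 = (-1.4444, -2.8889, -2.8889).
‖u_2‖ = 4.3333, so e_2 = (-0.3333, -0.6667, -0.6667).
e_1·v_3 = (-0.9428)·(-2) + 0.2357·(-1) + 0.2357·4 = 2.5927; e_2·v_3 = (-0.3333)·(-2) + (-0.6667)·(-1) + (-0.6667)·4 = -1.3333.
u_3 = v_3 − 2.5927·e_1 + 1.3333·e_2 = (0.0000, -2.5000, 2.5000).
‖u_3‖ = 3.5355, so e_3 = (0.0000, -0.7071, 0.7071).

Q = [[-0.9428, -0.3333, 0.0000], [0.2357, -0.6667, -0.7071], [0.2357, -0.6667, 0.7071]], R = [[4.2426, -4.7140, 2.5927], [0.0000, 4.3333, -1.3333], [0.0000, 0.0000, 3.5355]]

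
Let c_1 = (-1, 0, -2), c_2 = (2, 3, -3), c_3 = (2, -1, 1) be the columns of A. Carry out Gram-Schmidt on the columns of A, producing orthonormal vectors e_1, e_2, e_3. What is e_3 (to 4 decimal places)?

c_1 = (-1, 0, -2); ‖c_1‖ = 2.2361, so e_1 = (-0.4472, 0.0000, -0.8944).
e_1·c_2 = (-0.4472)·2 + 0.0000·3 + (-0.8944)·(-3) = 1.7889.
u_2 = c_2 − 1.7889·e_1 = (2.8000, 3.0000, -1.4000).
‖u_2‖ = 4.3359, so e_2 = (0.6458, 0.6919, -0.3229).
e_1·c_3 = (-0.4472)·2 + 0.0000·(-1) + (-0.8944)·1 = -1.7889; e_2·c_3 = 0.6458·2 + 0.6919·(-1) + (-0.3229)·1 = 0.2768.
u_3 = c_3 + 1.7889·e_1 − 0.2768·e_2 = (1.0213, -1.1915, -0.5106).
‖u_3‖ = 1.6503, so e_3 = (0.6189, -0.7220, -0.3094).

e_3 = (0.6189, -0.7220, -0.3094)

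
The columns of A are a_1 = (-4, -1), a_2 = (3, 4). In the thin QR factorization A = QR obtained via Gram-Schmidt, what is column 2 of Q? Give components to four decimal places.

q_2 = (-0.2425, 0.9701)

a_1 = (-4, -1); ‖a_1‖ = 4.1231, so q_1 = (-0.9701, -0.2425).
q_1·a_2 = (-0.9701)·3 + (-0.2425)·4 = -3.8806.
u_2 = a_2 + 3.8806·q_1 = (-0.7647, 3.0588).
‖u_2‖ = 3.1530, so q_2 = (-0.2425, 0.9701).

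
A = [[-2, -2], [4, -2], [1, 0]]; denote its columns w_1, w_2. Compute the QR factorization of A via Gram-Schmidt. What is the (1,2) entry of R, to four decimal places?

q_1 = w_1/‖w_1‖ = (-2, 4, 1)/4.5826 = (-0.4364, 0.8729, 0.2182).
r_{12} = q_1·w_2 = -0.8729.

r_{12} = -0.8729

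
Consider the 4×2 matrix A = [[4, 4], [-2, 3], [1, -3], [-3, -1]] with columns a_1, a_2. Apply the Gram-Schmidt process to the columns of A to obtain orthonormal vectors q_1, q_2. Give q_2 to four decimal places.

q_2 = (0.4739, 0.6516, -0.5923, 0.0000)

a_1 = (4, -2, 1, -3); ‖a_1‖ = 5.4772, so q_1 = (0.7303, -0.3651, 0.1826, -0.5477).
q_1·a_2 = 0.7303·4 + (-0.3651)·3 + 0.1826·(-3) + (-0.5477)·(-1) = 1.8257.
u_2 = a_2 − 1.8257·q_1 = (2.6667, 3.6667, -3.3333, 0.0000).
‖u_2‖ = 5.6273, so q_2 = (0.4739, 0.6516, -0.5923, 0.0000).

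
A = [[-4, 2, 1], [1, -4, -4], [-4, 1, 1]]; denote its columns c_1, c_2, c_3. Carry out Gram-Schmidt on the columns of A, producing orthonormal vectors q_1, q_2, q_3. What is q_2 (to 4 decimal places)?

q_2 = (0.0167, -0.9660, -0.2581)

c_1 = (-4, 1, -4); ‖c_1‖ = 5.7446, so q_1 = (-0.6963, 0.1741, -0.6963).
q_1·c_2 = (-0.6963)·2 + 0.1741·(-4) + (-0.6963)·1 = -2.7852.
u_2 = c_2 + 2.7852·q_1 = (0.0606, -3.5152, -0.9394).
‖u_2‖ = 3.6390, so q_2 = (0.0167, -0.9660, -0.2581).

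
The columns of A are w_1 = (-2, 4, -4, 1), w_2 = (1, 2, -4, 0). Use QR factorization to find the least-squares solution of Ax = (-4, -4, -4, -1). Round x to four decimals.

e_1 = w_1/‖w_1‖ = (-2, 4, -4, 1)/6.0828 = (-0.3288, 0.6576, -0.6576, 0.1644).
r_{12} = e_1·w_2 = 3.6168.
u_2 = w_2 − 3.6168·e_1 = (2.1892, -0.3784, -1.6216, -0.5946).
‖u_2‖ = 2.8141, so e_2 = (0.7779, -0.1345, -0.5763, -0.2113).
Qᵀb = (1.1508, -0.0576).
Back-substitute: x_2 = -0.0576/2.8141 = -0.0205.
x_1 = (1.1508 − 3.6168·(-0.0205))/6.0828 = 0.2014.

x = (0.2014, -0.0205)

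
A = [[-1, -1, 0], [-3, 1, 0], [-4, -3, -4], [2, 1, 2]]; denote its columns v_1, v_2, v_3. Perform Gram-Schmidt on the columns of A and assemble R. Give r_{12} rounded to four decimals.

r_{12} = 2.1909

v_1 = (-1, -3, -4, 2); ‖v_1‖ = 5.4772, so e_1 = (-0.1826, -0.5477, -0.7303, 0.3651).
r_{12} = e_1·v_2 = 2.1909.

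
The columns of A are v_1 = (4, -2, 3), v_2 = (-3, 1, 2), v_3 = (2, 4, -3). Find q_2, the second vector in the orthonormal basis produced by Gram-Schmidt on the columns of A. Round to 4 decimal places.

q_2 = (-0.5523, 0.1305, 0.8234)

q_1 = v_1/‖v_1‖ = (4, -2, 3)/5.3852 = (0.7428, -0.3714, 0.5571).
r_{12} = q_1·v_2 = -1.4856.
u_2 = v_2 + 1.4856·q_1 = (-1.8966, 0.4483, 2.8276).
‖u_2‖ = 3.4341, so q_2 = (-0.5523, 0.1305, 0.8234).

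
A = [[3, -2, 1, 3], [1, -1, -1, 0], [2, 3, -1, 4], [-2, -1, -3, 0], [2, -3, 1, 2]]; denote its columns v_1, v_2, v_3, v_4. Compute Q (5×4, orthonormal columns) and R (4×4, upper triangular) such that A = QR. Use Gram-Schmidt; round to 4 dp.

Q = [[0.6396, -0.2757, -0.0689, 0.1364], [0.2132, -0.1616, -0.4572, -0.8365], [0.4264, 0.7225, -0.4446, 0.2450], [-0.4264, -0.3042, -0.7671, 0.3482], [0.4264, -0.5323, 0.0095, 0.3168]], R = [[4.6904, -1.0660, 1.7056, 4.4772], [0.0000, 4.7816, -0.4563, 0.9981], [0.0000, 0.0000, 3.1437, -1.9661], [0.0000, 0.0000, 0.0000, 2.0230]]

v_1 = (3, 1, 2, -2, 2); ‖v_1‖ = 4.6904, so e_1 = (0.6396, 0.2132, 0.4264, -0.4264, 0.4264).
e_1·v_2 = 0.6396·(-2) + 0.2132·(-1) + 0.4264·3 + (-0.4264)·(-1) + 0.4264·(-3) = -1.0660.
u_2 = v_2 + 1.0660·e_1 = (-1.3182, -0.7727, 3.4545, -1.4545, -2.5455).
‖u_2‖ = 4.7816, so e_2 = (-0.2757, -0.1616, 0.7225, -0.3042, -0.5323).
e_1·v_3 = 0.6396·1 + 0.2132·(-1) + 0.4264·(-1) + (-0.4264)·(-3) + 0.4264·1 = 1.7056; e_2·v_3 = (-0.2757)·1 + (-0.1616)·(-1) + 0.7225·(-1) + (-0.3042)·(-3) + (-0.5323)·1 = -0.4563.
u_3 = v_3 − 1.7056·e_1 + 0.4563·e_2 = (-0.2167, -1.4374, -1.3976, -2.4115, 0.0298).
‖u_3‖ = 3.1437, so e_3 = (-0.0689, -0.4572, -0.4446, -0.7671, 0.0095).
e_1·v_4 = 0.6396·3 + 0.2132·0 + 0.4264·4 + (-0.4264)·0 + 0.4264·2 = 4.4772; e_2·v_4 = (-0.2757)·3 + (-0.1616)·0 + 0.7225·4 + (-0.3042)·0 + (-0.5323)·2 = 0.9981; e_3·v_4 = (-0.0689)·3 + (-0.4572)·0 + (-0.4446)·4 + (-0.7671)·0 + 0.0095·2 = -1.9661.
u_4 = v_4 − 4.4772·e_1 − 0.9981·e_2 + 1.9661·e_3 = (0.2760, -1.6922, 0.4957, 0.7045, 0.6409).
‖u_4‖ = 2.0230, so e_4 = (0.1364, -0.8365, 0.2450, 0.3482, 0.3168).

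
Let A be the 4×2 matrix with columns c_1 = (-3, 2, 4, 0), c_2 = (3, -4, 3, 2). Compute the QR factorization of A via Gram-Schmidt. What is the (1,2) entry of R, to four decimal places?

r_{12} = -0.9285

c_1 = (-3, 2, 4, 0); ‖c_1‖ = 5.3852, so q_1 = (-0.5571, 0.3714, 0.7428, 0.0000).
r_{12} = q_1·c_2 = -0.9285.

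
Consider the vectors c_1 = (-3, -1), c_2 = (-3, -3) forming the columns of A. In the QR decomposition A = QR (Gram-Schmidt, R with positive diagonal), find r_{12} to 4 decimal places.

c_1 = (-3, -1); ‖c_1‖ = 3.1623, so q_1 = (-0.9487, -0.3162).
r_{12} = q_1·c_2 = 3.7947.

r_{12} = 3.7947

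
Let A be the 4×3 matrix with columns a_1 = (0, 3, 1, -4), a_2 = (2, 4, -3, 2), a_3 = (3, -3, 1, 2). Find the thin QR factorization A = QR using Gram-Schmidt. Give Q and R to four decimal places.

Q = [[0.0000, 0.3484, 0.9212], [0.5883, 0.6766, -0.1797], [0.1961, -0.5292, 0.3416], [-0.7845, 0.3752, -0.0494]], R = [[5.0990, 0.1961, -3.1379], [0.0000, 5.7412, -0.7637], [0.0000, 0.0000, 3.5455]]

a_1 = (0, 3, 1, -4); ‖a_1‖ = 5.0990, so q_1 = (0.0000, 0.5883, 0.1961, -0.7845).
q_1·a_2 = 0.0000·2 + 0.5883·4 + 0.1961·(-3) + (-0.7845)·2 = 0.1961.
u_2 = a_2 − 0.1961·q_1 = (2.0000, 3.8846, -3.0385, 2.1538).
‖u_2‖ = 5.7412, so q_2 = (0.3484, 0.6766, -0.5292, 0.3752).
q_1·a_3 = 0.0000·3 + 0.5883·(-3) + 0.1961·1 + (-0.7845)·2 = -3.1379; q_2·a_3 = 0.3484·3 + 0.6766·(-3) + (-0.5292)·1 + 0.3752·2 = -0.7637.
u_3 = a_3 + 3.1379·q_1 + 0.7637·q_2 = (3.2660, -0.6371, 1.2112, -0.1750).
‖u_3‖ = 3.5455, so q_3 = (0.9212, -0.1797, 0.3416, -0.0494).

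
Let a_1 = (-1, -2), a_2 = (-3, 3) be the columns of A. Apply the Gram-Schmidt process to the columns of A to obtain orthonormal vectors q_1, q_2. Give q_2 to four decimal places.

q_2 = (-0.8944, 0.4472)

q_1 = a_1/‖a_1‖ = (-1, -2)/2.2361 = (-0.4472, -0.8944).
r_{12} = q_1·a_2 = -1.3416.
u_2 = a_2 + 1.3416·q_1 = (-3.6000, 1.8000).
‖u_2‖ = 4.0249, so q_2 = (-0.8944, 0.4472).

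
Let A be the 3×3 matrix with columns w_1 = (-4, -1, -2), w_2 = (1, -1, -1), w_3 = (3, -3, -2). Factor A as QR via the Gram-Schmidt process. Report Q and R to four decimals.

Q = [[-0.8729, 0.4711, -0.1270], [-0.2182, -0.6097, -0.7620], [-0.4364, -0.6374, 0.6350]], R = [[4.5826, -0.2182, -1.0911], [0.0000, 1.7182, 4.5173], [0.0000, 0.0000, 0.6350]]

w_1 = (-4, -1, -2); ‖w_1‖ = 4.5826, so e_1 = (-0.8729, -0.2182, -0.4364).
e_1·w_2 = (-0.8729)·1 + (-0.2182)·(-1) + (-0.4364)·(-1) = -0.2182.
u_2 = w_2 + 0.2182·e_1 = (0.8095, -1.0476, -1.0952).
‖u_2‖ = 1.7182, so e_2 = (0.4711, -0.6097, -0.6374).
e_1·w_3 = (-0.8729)·3 + (-0.2182)·(-3) + (-0.4364)·(-2) = -1.0911; e_2·w_3 = 0.4711·3 + (-0.6097)·(-3) + (-0.6374)·(-2) = 4.5173.
u_3 = w_3 + 1.0911·e_1 − 4.5173·e_2 = (-0.0806, -0.4839, 0.4032).
‖u_3‖ = 0.6350, so e_3 = (-0.1270, -0.7620, 0.6350).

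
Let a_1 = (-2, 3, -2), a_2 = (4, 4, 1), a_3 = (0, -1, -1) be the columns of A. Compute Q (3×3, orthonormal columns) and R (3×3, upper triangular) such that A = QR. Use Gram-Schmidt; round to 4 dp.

Q = [[-0.4851, 0.7399, 0.4661], [0.7276, 0.6371, -0.2542], [-0.4851, 0.2158, -0.8474]], R = [[4.1231, 0.4851, -0.2425], [0.0000, 5.7240, -0.8530], [0.0000, 0.0000, 1.1017]]

q_1 = a_1/‖a_1‖ = (-2, 3, -2)/4.1231 = (-0.4851, 0.7276, -0.4851).
r_{12} = q_1·a_2 = 0.4851.
u_2 = a_2 − 0.4851·q_1 = (4.2353, 3.6471, 1.2353).
‖u_2‖ = 5.7240, so q_2 = (0.7399, 0.6371, 0.2158).
r_{13} = q_1·a_3 = -0.2425; r_{23} = q_2·a_3 = -0.8530.
u_3 = a_3 + 0.2425·q_1 + 0.8530·q_2 = (0.5135, -0.2801, -0.9336).
‖u_3‖ = 1.1017, so q_3 = (0.4661, -0.2542, -0.8474).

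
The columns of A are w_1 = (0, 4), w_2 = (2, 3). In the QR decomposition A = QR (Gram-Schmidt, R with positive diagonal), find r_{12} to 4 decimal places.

w_1 = (0, 4); ‖w_1‖ = 4.0000, so q_1 = (0.0000, 1.0000).
r_{12} = q_1·w_2 = 3.0000.

r_{12} = 3.0000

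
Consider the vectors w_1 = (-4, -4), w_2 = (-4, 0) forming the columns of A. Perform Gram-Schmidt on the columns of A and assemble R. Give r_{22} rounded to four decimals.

w_1 = (-4, -4); ‖w_1‖ = 5.6569, so e_1 = (-0.7071, -0.7071).
e_1·w_2 = (-0.7071)·(-4) + (-0.7071)·0 = 2.8284.
u_2 = w_2 − 2.8284·e_1 = (-2.0000, 2.0000).
r_{22} = ‖u_2‖ = 2.8284.

r_{22} = 2.8284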